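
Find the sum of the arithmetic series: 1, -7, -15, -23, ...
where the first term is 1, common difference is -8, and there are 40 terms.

Sₙ = n/2 × (first + last)
Last term = a + (n-1)d = 1 + (40-1)×(-8) = -311
S_40 = 40/2 × (1 + (-311))
S_40 = 40/2 × (-310) = -6200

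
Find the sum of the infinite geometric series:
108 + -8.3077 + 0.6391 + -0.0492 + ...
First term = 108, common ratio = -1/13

For |r| < 1, S = a / (1 - r)
S = 108 / (1 - (-1/13))
S = 108 / (14/13)
S = 702/7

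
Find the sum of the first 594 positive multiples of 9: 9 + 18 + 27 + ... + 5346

Factor out 9: = 9(1 + 2 + ... + 594) = 9 × n(n+1)/2
= 9 × 594×595/2
= 9 × 176715
= 1590435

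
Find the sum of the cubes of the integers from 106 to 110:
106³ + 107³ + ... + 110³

Use ∑_{k=1}^{n} k³ = [n(n+1)/2]², then subtract the first 105 terms.
∑_{k=1}^{110} k³ = [110×111/2]² = 6105² = 37271025
∑_{k=1}^{105} k³ = [105×106/2]² = 5565² = 30969225
∑_{k=106}^{110} k³ = 37271025 - 30969225 = 6301800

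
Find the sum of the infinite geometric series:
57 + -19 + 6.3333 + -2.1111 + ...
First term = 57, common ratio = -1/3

For |r| < 1, S = a / (1 - r)
S = 57 / (1 - (-1/3))
S = 57 / (4/3)
S = 171/4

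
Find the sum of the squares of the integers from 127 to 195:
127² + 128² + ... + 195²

Use ∑_{k=1}^{n} k² = n(n+1)(2n+1)/6, then subtract the first 126 terms.
∑_{k=1}^{195} k² = 195×196×391/6 = 2490670
∑_{k=1}^{126} k² = 126×127×253/6 = 674751
∑_{k=127}^{195} k² = 2490670 - 674751 = 1815919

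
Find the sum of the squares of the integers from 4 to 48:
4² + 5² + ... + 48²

Use ∑_{k=1}^{n} k² = n(n+1)(2n+1)/6, then subtract the first 3 terms.
∑_{k=1}^{48} k² = 48×49×97/6 = 38024
∑_{k=1}^{3} k² = 3×4×7/6 = 14
∑_{k=4}^{48} k² = 38024 - 14 = 38010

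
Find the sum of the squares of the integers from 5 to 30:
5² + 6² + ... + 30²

Use ∑_{k=1}^{n} k² = n(n+1)(2n+1)/6, then subtract the first 4 terms.
∑_{k=1}^{30} k² = 30×31×61/6 = 9455
∑_{k=1}^{4} k² = 4×5×9/6 = 30
∑_{k=5}^{30} k² = 9455 - 30 = 9425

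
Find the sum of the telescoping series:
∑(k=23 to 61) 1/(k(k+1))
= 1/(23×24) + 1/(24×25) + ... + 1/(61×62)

Partial fractions: 1/(k(k+1)) = 1/k - 1/(k+1)
The series telescopes:
= (1/23 - 1/24) + (1/24 - 1/25) + ... + (1/61 - 1/62)
= 1/23 - 1/62
= 39/1426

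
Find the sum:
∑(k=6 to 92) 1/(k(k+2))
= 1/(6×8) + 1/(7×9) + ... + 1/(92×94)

Partial fractions: 1/(k(k+2)) = (1/2)[1/k - 1/(k+2)]
Telescoping leaves the first two and last two terms:
= (1/2)[1/6 + 1/7 - 1/93 - 1/94]
= 4408/30597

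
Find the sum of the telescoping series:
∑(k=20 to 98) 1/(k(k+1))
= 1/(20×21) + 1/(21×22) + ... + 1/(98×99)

Partial fractions: 1/(k(k+1)) = 1/k - 1/(k+1)
The series telescopes:
= (1/20 - 1/21) + (1/21 - 1/22) + ... + (1/98 - 1/99)
= 1/20 - 1/99
= 79/1980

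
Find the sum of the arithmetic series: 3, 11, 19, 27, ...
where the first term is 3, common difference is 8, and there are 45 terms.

Sₙ = n/2 × (first + last)
Last term = a + (n-1)d = 3 + (45-1)×8 = 355
S_45 = 45/2 × (3 + 355)
S_45 = 45/2 × 358 = 8055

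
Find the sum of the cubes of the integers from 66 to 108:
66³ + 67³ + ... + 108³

Use ∑_{k=1}^{n} k³ = [n(n+1)/2]², then subtract the first 65 terms.
∑_{k=1}^{108} k³ = [108×109/2]² = 5886² = 34644996
∑_{k=1}^{65} k³ = [65×66/2]² = 2145² = 4601025
∑_{k=66}^{108} k³ = 34644996 - 4601025 = 30043971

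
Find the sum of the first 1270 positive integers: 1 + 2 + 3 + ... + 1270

Formula: ∑k = n(n+1)/2
= 1270×1271/2
= 1614170/2
= 807085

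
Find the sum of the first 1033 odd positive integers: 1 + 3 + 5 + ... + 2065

Sum of first n odd numbers = n²
= 1033²
= 1067089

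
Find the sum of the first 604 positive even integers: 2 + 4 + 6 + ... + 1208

Sum of first n even numbers = n(n+1)
= 604×605
= 365420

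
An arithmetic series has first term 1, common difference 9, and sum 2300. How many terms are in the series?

Using S = n/2 × [2a + (n-1)d]
2300 = n/2 × [2(1) + (n-1)(9)]
2300 = n/2 × [2 + 9n - 9]
4600 = n × [-7 + 9n]
9n² + (-7)n - 4600 = 0
Discriminant: Δ = (-7)² - 4(9)(-4600) = 49 + 165600 = 165649
√Δ = 407
n = [-(-7) + √Δ] / (2·9) = (7 + 407) / 18 = 414 / 18 = 23
(The negative root is discarded since n must be a positive integer.)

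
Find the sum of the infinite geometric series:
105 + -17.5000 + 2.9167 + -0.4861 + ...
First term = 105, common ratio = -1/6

For |r| < 1, S = a / (1 - r)
S = 105 / (1 - (-1/6))
S = 105 / (7/6)
S = 90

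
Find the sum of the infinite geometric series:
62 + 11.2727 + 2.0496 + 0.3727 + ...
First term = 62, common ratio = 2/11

For |r| < 1, S = a / (1 - r)
S = 62 / (1 - (2/11))
S = 62 / (9/11)
S = 682/9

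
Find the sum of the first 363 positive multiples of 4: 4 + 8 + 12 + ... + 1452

Factor out 4: = 4(1 + 2 + ... + 363) = 4 × n(n+1)/2
= 4 × 363×364/2
= 4 × 66066
= 264264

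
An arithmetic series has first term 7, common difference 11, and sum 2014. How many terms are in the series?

Using S = n/2 × [2a + (n-1)d]
2014 = n/2 × [2(7) + (n-1)(11)]
2014 = n/2 × [14 + 11n - 11]
4028 = n × [3 + 11n]
11n² + (3)n - 4028 = 0
Discriminant: Δ = (3)² - 4(11)(-4028) = 9 + 177232 = 177241
√Δ = 421
n = [-(3) + √Δ] / (2·11) = (-3 + 421) / 22 = 418 / 22 = 19
(The negative root is discarded since n must be a positive integer.)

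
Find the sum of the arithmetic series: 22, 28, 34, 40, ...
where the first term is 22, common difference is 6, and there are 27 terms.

Sₙ = n/2 × (first + last)
Last term = a + (n-1)d = 22 + (27-1)×6 = 178
S_27 = 27/2 × (22 + 178)
S_27 = 27/2 × 200 = 2700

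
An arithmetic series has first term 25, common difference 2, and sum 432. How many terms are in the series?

Using S = n/2 × [2a + (n-1)d]
432 = n/2 × [2(25) + (n-1)(2)]
432 = n/2 × [50 + 2n - 2]
864 = n × [48 + 2n]
2n² + (48)n - 864 = 0
Discriminant: Δ = (48)² - 4(2)(-864) = 2304 + 6912 = 9216
√Δ = 96
n = [-(48) + √Δ] / (2·2) = (-48 + 96) / 4 = 48 / 4 = 12
(The negative root is discarded since n must be a positive integer.)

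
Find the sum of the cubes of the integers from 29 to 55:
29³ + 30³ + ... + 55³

Use ∑_{k=1}^{n} k³ = [n(n+1)/2]², then subtract the first 28 terms.
∑_{k=1}^{55} k³ = [55×56/2]² = 1540² = 2371600
∑_{k=1}^{28} k³ = [28×29/2]² = 406² = 164836
∑_{k=29}^{55} k³ = 2371600 - 164836 = 2206764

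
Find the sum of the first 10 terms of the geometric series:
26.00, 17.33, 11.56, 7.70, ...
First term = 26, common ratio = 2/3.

Sₙ = a(1 - rⁿ) / (1 - r)
S_10 = 26(1 - (2/3)^10) / (1 - (2/3))
S_10 = 26(1 - (1024/59049)) / (1/3)
S_10 = 1508650/19683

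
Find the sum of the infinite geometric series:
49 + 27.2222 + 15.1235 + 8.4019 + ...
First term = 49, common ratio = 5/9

For |r| < 1, S = a / (1 - r)
S = 49 / (1 - (5/9))
S = 49 / (4/9)
S = 441/4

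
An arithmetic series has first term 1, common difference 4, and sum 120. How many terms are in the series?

Using S = n/2 × [2a + (n-1)d]
120 = n/2 × [2(1) + (n-1)(4)]
120 = n/2 × [2 + 4n - 4]
240 = n × [-2 + 4n]
4n² + (-2)n - 240 = 0
Discriminant: Δ = (-2)² - 4(4)(-240) = 4 + 3840 = 3844
√Δ = 62
n = [-(-2) + √Δ] / (2·4) = (2 + 62) / 8 = 64 / 8 = 8
(The negative root is discarded since n must be a positive integer.)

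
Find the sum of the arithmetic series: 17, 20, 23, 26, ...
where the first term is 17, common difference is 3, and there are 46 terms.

Sₙ = n/2 × (first + last)
Last term = a + (n-1)d = 17 + (46-1)×3 = 152
S_46 = 46/2 × (17 + 152)
S_46 = 46/2 × 169 = 3887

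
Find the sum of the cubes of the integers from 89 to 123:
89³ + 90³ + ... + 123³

Use ∑_{k=1}^{n} k³ = [n(n+1)/2]², then subtract the first 88 terms.
∑_{k=1}^{123} k³ = [123×124/2]² = 7626² = 58155876
∑_{k=1}^{88} k³ = [88×89/2]² = 3916² = 15335056
∑_{k=89}^{123} k³ = 58155876 - 15335056 = 42820820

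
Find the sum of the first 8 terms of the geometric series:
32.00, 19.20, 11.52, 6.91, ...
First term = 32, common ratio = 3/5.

Sₙ = a(1 - rⁿ) / (1 - r)
S_8 = 32(1 - (3/5)^8) / (1 - (3/5))
S_8 = 32(1 - (6561/390625)) / (2/5)
S_8 = 6145024/78125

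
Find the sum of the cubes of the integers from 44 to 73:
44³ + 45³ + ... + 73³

Use ∑_{k=1}^{n} k³ = [n(n+1)/2]², then subtract the first 43 terms.
∑_{k=1}^{73} k³ = [73×74/2]² = 2701² = 7295401
∑_{k=1}^{43} k³ = [43×44/2]² = 946² = 894916
∑_{k=44}^{73} k³ = 7295401 - 894916 = 6400485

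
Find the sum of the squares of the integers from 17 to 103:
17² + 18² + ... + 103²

Use ∑_{k=1}^{n} k² = n(n+1)(2n+1)/6, then subtract the first 16 terms.
∑_{k=1}^{103} k² = 103×104×207/6 = 369564
∑_{k=1}^{16} k² = 16×17×33/6 = 1496
∑_{k=17}^{103} k² = 369564 - 1496 = 368068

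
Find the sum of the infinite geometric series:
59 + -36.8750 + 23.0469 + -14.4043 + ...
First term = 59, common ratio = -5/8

For |r| < 1, S = a / (1 - r)
S = 59 / (1 - (-5/8))
S = 59 / (13/8)
S = 472/13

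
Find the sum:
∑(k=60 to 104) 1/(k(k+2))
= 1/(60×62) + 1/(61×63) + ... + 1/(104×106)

Partial fractions: 1/(k(k+2)) = (1/2)[1/k - 1/(k+2)]
Telescoping leaves the first two and last two terms:
= (1/2)[1/60 + 1/61 - 1/105 - 1/106]
= 6383/905240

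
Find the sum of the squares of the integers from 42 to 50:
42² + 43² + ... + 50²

Use ∑_{k=1}^{n} k² = n(n+1)(2n+1)/6, then subtract the first 41 terms.
∑_{k=1}^{50} k² = 50×51×101/6 = 42925
∑_{k=1}^{41} k² = 41×42×83/6 = 23821
∑_{k=42}^{50} k² = 42925 - 23821 = 19104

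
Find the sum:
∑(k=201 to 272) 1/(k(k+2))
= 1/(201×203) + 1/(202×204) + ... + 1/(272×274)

Partial fractions: 1/(k(k+2)) = (1/2)[1/k - 1/(k+2)]
Telescoping leaves the first two and last two terms:
= (1/2)[1/201 + 1/202 - 1/273 - 1/274]
= 110221/84364189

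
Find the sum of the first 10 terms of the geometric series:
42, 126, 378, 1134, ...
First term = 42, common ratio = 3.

Sₙ = a(1 - rⁿ) / (1 - r)
S_10 = 42(1 - 3^10) / (1 - 3)
S_10 = 42(1 - 59049) / (-2)
S_10 = 1240008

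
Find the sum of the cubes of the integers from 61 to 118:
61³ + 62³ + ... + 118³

Use ∑_{k=1}^{n} k³ = [n(n+1)/2]², then subtract the first 60 terms.
∑_{k=1}^{118} k³ = [118×119/2]² = 7021² = 49294441
∑_{k=1}^{60} k³ = [60×61/2]² = 1830² = 3348900
∑_{k=61}^{118} k³ = 49294441 - 3348900 = 45945541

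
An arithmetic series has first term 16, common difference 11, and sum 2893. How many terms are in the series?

Using S = n/2 × [2a + (n-1)d]
2893 = n/2 × [2(16) + (n-1)(11)]
2893 = n/2 × [32 + 11n - 11]
5786 = n × [21 + 11n]
11n² + (21)n - 5786 = 0
Discriminant: Δ = (21)² - 4(11)(-5786) = 441 + 254584 = 255025
√Δ = 505
n = [-(21) + √Δ] / (2·11) = (-21 + 505) / 22 = 484 / 22 = 22
(The negative root is discarded since n must be a positive integer.)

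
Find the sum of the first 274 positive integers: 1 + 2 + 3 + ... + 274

Formula: ∑k = n(n+1)/2
= 274×275/2
= 75350/2
= 37675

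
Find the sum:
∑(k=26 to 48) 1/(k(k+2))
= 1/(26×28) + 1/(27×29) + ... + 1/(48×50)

Partial fractions: 1/(k(k+2)) = (1/2)[1/k - 1/(k+2)]
Telescoping leaves the first two and last two terms:
= (1/2)[1/26 + 1/27 - 1/49 - 1/50]
= 7544/429975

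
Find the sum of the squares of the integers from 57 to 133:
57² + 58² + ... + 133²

Use ∑_{k=1}^{n} k² = n(n+1)(2n+1)/6, then subtract the first 56 terms.
∑_{k=1}^{133} k² = 133×134×267/6 = 793079
∑_{k=1}^{56} k² = 56×57×113/6 = 60116
∑_{k=57}^{133} k² = 793079 - 60116 = 732963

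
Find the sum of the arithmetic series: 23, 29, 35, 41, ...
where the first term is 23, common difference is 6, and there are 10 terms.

Sₙ = n/2 × (first + last)
Last term = a + (n-1)d = 23 + (10-1)×6 = 77
S_10 = 10/2 × (23 + 77)
S_10 = 10/2 × 100 = 500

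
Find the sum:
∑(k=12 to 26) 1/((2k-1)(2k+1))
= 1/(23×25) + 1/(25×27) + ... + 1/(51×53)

Partial fractions: 1/((2k-1)(2k+1)) = (1/2)[1/(2k-1) - 1/(2k+1)]
The series telescopes:
= (1/2)[1/23 - 1/53]
= 15/1219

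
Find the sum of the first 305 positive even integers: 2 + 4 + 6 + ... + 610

Sum of first n even numbers = n(n+1)
= 305×306
= 93330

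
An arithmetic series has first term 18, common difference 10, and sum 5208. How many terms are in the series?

Using S = n/2 × [2a + (n-1)d]
5208 = n/2 × [2(18) + (n-1)(10)]
5208 = n/2 × [36 + 10n - 10]
10416 = n × [26 + 10n]
10n² + (26)n - 10416 = 0
Discriminant: Δ = (26)² - 4(10)(-10416) = 676 + 416640 = 417316
√Δ = 646
n = [-(26) + √Δ] / (2·10) = (-26 + 646) / 20 = 620 / 20 = 31
(The negative root is discarded since n must be a positive integer.)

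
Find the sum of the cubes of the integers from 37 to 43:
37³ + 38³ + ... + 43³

Use ∑_{k=1}^{n} k³ = [n(n+1)/2]², then subtract the first 36 terms.
∑_{k=1}^{43} k³ = [43×44/2]² = 946² = 894916
∑_{k=1}^{36} k³ = [36×37/2]² = 666² = 443556
∑_{k=37}^{43} k³ = 894916 - 443556 = 451360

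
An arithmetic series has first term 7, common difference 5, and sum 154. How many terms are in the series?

Using S = n/2 × [2a + (n-1)d]
154 = n/2 × [2(7) + (n-1)(5)]
154 = n/2 × [14 + 5n - 5]
308 = n × [9 + 5n]
5n² + (9)n - 308 = 0
Discriminant: Δ = (9)² - 4(5)(-308) = 81 + 6160 = 6241
√Δ = 79
n = [-(9) + √Δ] / (2·5) = (-9 + 79) / 10 = 70 / 10 = 7
(The negative root is discarded since n must be a positive integer.)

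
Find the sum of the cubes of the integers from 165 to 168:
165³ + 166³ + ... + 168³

Use ∑_{k=1}^{n} k³ = [n(n+1)/2]², then subtract the first 164 terms.
∑_{k=1}^{168} k³ = [168×169/2]² = 14196² = 201526416
∑_{k=1}^{164} k³ = [164×165/2]² = 13530² = 183060900
∑_{k=165}^{168} k³ = 201526416 - 183060900 = 18465516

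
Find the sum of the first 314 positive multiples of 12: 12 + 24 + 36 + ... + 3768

Factor out 12: = 12(1 + 2 + ... + 314) = 12 × n(n+1)/2
= 12 × 314×315/2
= 12 × 49455
= 593460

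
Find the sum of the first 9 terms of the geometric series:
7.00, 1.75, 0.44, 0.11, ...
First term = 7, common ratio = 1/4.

Sₙ = a(1 - rⁿ) / (1 - r)
S_9 = 7(1 - (1/4)^9) / (1 - (1/4))
S_9 = 7(1 - (1/262144)) / (3/4)
S_9 = 611667/65536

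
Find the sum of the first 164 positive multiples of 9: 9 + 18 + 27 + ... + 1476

Factor out 9: = 9(1 + 2 + ... + 164) = 9 × n(n+1)/2
= 9 × 164×165/2
= 9 × 13530
= 121770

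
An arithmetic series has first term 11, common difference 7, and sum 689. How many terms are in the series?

Using S = n/2 × [2a + (n-1)d]
689 = n/2 × [2(11) + (n-1)(7)]
689 = n/2 × [22 + 7n - 7]
1378 = n × [15 + 7n]
7n² + (15)n - 1378 = 0
Discriminant: Δ = (15)² - 4(7)(-1378) = 225 + 38584 = 38809
√Δ = 197
n = [-(15) + √Δ] / (2·7) = (-15 + 197) / 14 = 182 / 14 = 13
(The negative root is discarded since n must be a positive integer.)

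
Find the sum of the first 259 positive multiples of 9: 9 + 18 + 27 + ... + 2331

Factor out 9: = 9(1 + 2 + ... + 259) = 9 × n(n+1)/2
= 9 × 259×260/2
= 9 × 33670
= 303030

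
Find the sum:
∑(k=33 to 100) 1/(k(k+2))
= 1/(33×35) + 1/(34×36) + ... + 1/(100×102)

Partial fractions: 1/(k(k+2)) = (1/2)[1/k - 1/(k+2)]
Telescoping leaves the first two and last two terms:
= (1/2)[1/33 + 1/34 - 1/101 - 1/102]
= 2267/113322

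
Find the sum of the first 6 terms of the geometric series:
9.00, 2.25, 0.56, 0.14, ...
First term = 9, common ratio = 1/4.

Sₙ = a(1 - rⁿ) / (1 - r)
S_6 = 9(1 - (1/4)^6) / (1 - (1/4))
S_6 = 9(1 - (1/4096)) / (3/4)
S_6 = 12285/1024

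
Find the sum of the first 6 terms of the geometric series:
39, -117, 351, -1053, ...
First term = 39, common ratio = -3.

Sₙ = a(1 - rⁿ) / (1 - r)
S_6 = 39(1 - (-3)^6) / (1 - (-3))
S_6 = 39(1 - 729) / (4)
S_6 = -7098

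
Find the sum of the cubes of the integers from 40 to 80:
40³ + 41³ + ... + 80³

Use ∑_{k=1}^{n} k³ = [n(n+1)/2]², then subtract the first 39 terms.
∑_{k=1}^{80} k³ = [80×81/2]² = 3240² = 10497600
∑_{k=1}^{39} k³ = [39×40/2]² = 780² = 608400
∑_{k=40}^{80} k³ = 10497600 - 608400 = 9889200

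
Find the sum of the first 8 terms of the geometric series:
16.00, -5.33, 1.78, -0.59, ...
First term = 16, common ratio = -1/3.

Sₙ = a(1 - rⁿ) / (1 - r)
S_8 = 16(1 - (-1/3)^8) / (1 - (-1/3))
S_8 = 16(1 - (1/6561)) / (4/3)
S_8 = 26240/2187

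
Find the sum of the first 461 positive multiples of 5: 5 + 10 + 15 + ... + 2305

Factor out 5: = 5(1 + 2 + ... + 461) = 5 × n(n+1)/2
= 5 × 461×462/2
= 5 × 106491
= 532455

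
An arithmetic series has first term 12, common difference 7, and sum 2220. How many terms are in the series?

Using S = n/2 × [2a + (n-1)d]
2220 = n/2 × [2(12) + (n-1)(7)]
2220 = n/2 × [24 + 7n - 7]
4440 = n × [17 + 7n]
7n² + (17)n - 4440 = 0
Discriminant: Δ = (17)² - 4(7)(-4440) = 289 + 124320 = 124609
√Δ = 353
n = [-(17) + √Δ] / (2·7) = (-17 + 353) / 14 = 336 / 14 = 24
(The negative root is discarded since n must be a positive integer.)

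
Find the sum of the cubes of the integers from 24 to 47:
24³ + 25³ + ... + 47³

Use ∑_{k=1}^{n} k³ = [n(n+1)/2]², then subtract the first 23 terms.
∑_{k=1}^{47} k³ = [47×48/2]² = 1128² = 1272384
∑_{k=1}^{23} k³ = [23×24/2]² = 276² = 76176
∑_{k=24}^{47} k³ = 1272384 - 76176 = 1196208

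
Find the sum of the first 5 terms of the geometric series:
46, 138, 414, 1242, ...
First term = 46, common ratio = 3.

Sₙ = a(1 - rⁿ) / (1 - r)
S_5 = 46(1 - 3^5) / (1 - 3)
S_5 = 46(1 - 243) / (-2)
S_5 = 5566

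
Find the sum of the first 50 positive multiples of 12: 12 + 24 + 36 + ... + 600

Factor out 12: = 12(1 + 2 + ... + 50) = 12 × n(n+1)/2
= 12 × 50×51/2
= 12 × 1275
= 15300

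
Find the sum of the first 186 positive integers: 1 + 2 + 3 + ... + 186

Formula: ∑k = n(n+1)/2
= 186×187/2
= 34782/2
= 17391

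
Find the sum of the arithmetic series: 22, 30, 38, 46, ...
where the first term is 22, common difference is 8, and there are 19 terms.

Sₙ = n/2 × (first + last)
Last term = a + (n-1)d = 22 + (19-1)×8 = 166
S_19 = 19/2 × (22 + 166)
S_19 = 19/2 × 188 = 1786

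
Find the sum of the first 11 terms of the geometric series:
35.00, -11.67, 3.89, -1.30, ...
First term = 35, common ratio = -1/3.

Sₙ = a(1 - rⁿ) / (1 - r)
S_11 = 35(1 - (-1/3)^11) / (1 - (-1/3))
S_11 = 35(1 - (-1/177147)) / (4/3)
S_11 = 1550045/59049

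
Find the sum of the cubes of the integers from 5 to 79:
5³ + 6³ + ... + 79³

Use ∑_{k=1}^{n} k³ = [n(n+1)/2]², then subtract the first 4 terms.
∑_{k=1}^{79} k³ = [79×80/2]² = 3160² = 9985600
∑_{k=1}^{4} k³ = [4×5/2]² = 10² = 100
∑_{k=5}^{79} k³ = 9985600 - 100 = 9985500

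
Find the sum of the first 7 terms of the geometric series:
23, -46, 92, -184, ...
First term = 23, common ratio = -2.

Sₙ = a(1 - rⁿ) / (1 - r)
S_7 = 23(1 - (-2)^7) / (1 - (-2))
S_7 = 23(1 - (-128)) / (3)
S_7 = 989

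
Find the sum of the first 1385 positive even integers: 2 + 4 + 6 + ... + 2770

Sum of first n even numbers = n(n+1)
= 1385×1386
= 1919610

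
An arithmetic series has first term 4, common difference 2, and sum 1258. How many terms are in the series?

Using S = n/2 × [2a + (n-1)d]
1258 = n/2 × [2(4) + (n-1)(2)]
1258 = n/2 × [8 + 2n - 2]
2516 = n × [6 + 2n]
2n² + (6)n - 2516 = 0
Discriminant: Δ = (6)² - 4(2)(-2516) = 36 + 20128 = 20164
√Δ = 142
n = [-(6) + √Δ] / (2·2) = (-6 + 142) / 4 = 136 / 4 = 34
(The negative root is discarded since n must be a positive integer.)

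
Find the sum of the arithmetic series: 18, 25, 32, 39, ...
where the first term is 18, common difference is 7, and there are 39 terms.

Sₙ = n/2 × (first + last)
Last term = a + (n-1)d = 18 + (39-1)×7 = 284
S_39 = 39/2 × (18 + 284)
S_39 = 39/2 × 302 = 5889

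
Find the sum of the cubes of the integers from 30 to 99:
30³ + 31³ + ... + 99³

Use ∑_{k=1}^{n} k³ = [n(n+1)/2]², then subtract the first 29 terms.
∑_{k=1}^{99} k³ = [99×100/2]² = 4950² = 24502500
∑_{k=1}^{29} k³ = [29×30/2]² = 435² = 189225
∑_{k=30}^{99} k³ = 24502500 - 189225 = 24313275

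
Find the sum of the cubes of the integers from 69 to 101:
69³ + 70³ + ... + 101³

Use ∑_{k=1}^{n} k³ = [n(n+1)/2]², then subtract the first 68 terms.
∑_{k=1}^{101} k³ = [101×102/2]² = 5151² = 26532801
∑_{k=1}^{68} k³ = [68×69/2]² = 2346² = 5503716
∑_{k=69}^{101} k³ = 26532801 - 5503716 = 21029085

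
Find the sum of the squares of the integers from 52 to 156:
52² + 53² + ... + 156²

Use ∑_{k=1}^{n} k² = n(n+1)(2n+1)/6, then subtract the first 51 terms.
∑_{k=1}^{156} k² = 156×157×313/6 = 1277666
∑_{k=1}^{51} k² = 51×52×103/6 = 45526
∑_{k=52}^{156} k² = 1277666 - 45526 = 1232140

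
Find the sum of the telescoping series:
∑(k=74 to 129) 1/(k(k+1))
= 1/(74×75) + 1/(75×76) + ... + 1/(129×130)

Partial fractions: 1/(k(k+1)) = 1/k - 1/(k+1)
The series telescopes:
= (1/74 - 1/75) + (1/75 - 1/76) + ... + (1/129 - 1/130)
= 1/74 - 1/130
= 14/2405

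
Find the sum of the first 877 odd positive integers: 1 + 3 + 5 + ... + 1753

Sum of first n odd numbers = n²
= 877²
= 769129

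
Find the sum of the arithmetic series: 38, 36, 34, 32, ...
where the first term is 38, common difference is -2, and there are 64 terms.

Sₙ = n/2 × (first + last)
Last term = a + (n-1)d = 38 + (64-1)×(-2) = -88
S_64 = 64/2 × (38 + (-88))
S_64 = 64/2 × (-50) = -1600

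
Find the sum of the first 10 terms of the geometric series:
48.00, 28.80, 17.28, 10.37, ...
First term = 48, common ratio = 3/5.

Sₙ = a(1 - rⁿ) / (1 - r)
S_10 = 48(1 - (3/5)^10) / (1 - (3/5))
S_10 = 48(1 - (59049/9765625)) / (2/5)
S_10 = 232957824/1953125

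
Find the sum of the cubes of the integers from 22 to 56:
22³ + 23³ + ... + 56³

Use ∑_{k=1}^{n} k³ = [n(n+1)/2]², then subtract the first 21 terms.
∑_{k=1}^{56} k³ = [56×57/2]² = 1596² = 2547216
∑_{k=1}^{21} k³ = [21×22/2]² = 231² = 53361
∑_{k=22}^{56} k³ = 2547216 - 53361 = 2493855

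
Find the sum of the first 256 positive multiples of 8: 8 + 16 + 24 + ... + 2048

Factor out 8: = 8(1 + 2 + ... + 256) = 8 × n(n+1)/2
= 8 × 256×257/2
= 8 × 32896
= 263168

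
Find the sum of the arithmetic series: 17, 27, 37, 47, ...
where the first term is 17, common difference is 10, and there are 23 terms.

Sₙ = n/2 × (first + last)
Last term = a + (n-1)d = 17 + (23-1)×10 = 237
S_23 = 23/2 × (17 + 237)
S_23 = 23/2 × 254 = 2921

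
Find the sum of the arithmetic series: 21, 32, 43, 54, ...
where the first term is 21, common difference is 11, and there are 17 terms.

Sₙ = n/2 × (first + last)
Last term = a + (n-1)d = 21 + (17-1)×11 = 197
S_17 = 17/2 × (21 + 197)
S_17 = 17/2 × 218 = 1853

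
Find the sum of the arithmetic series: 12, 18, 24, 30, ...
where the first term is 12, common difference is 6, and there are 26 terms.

Sₙ = n/2 × (first + last)
Last term = a + (n-1)d = 12 + (26-1)×6 = 162
S_26 = 26/2 × (12 + 162)
S_26 = 26/2 × 174 = 2262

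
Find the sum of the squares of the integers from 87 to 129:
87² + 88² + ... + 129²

Use ∑_{k=1}^{n} k² = n(n+1)(2n+1)/6, then subtract the first 86 terms.
∑_{k=1}^{129} k² = 129×130×259/6 = 723905
∑_{k=1}^{86} k² = 86×87×173/6 = 215731
∑_{k=87}^{129} k² = 723905 - 215731 = 508174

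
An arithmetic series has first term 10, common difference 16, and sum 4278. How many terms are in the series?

Using S = n/2 × [2a + (n-1)d]
4278 = n/2 × [2(10) + (n-1)(16)]
4278 = n/2 × [20 + 16n - 16]
8556 = n × [4 + 16n]
16n² + (4)n - 8556 = 0
Discriminant: Δ = (4)² - 4(16)(-8556) = 16 + 547584 = 547600
√Δ = 740
n = [-(4) + √Δ] / (2·16) = (-4 + 740) / 32 = 736 / 32 = 23
(The negative root is discarded since n must be a positive integer.)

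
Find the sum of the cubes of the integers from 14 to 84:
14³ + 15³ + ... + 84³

Use ∑_{k=1}^{n} k³ = [n(n+1)/2]², then subtract the first 13 terms.
∑_{k=1}^{84} k³ = [84×85/2]² = 3570² = 12744900
∑_{k=1}^{13} k³ = [13×14/2]² = 91² = 8281
∑_{k=14}^{84} k³ = 12744900 - 8281 = 12736619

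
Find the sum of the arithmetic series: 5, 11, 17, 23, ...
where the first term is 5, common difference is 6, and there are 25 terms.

Sₙ = n/2 × (first + last)
Last term = a + (n-1)d = 5 + (25-1)×6 = 149
S_25 = 25/2 × (5 + 149)
S_25 = 25/2 × 154 = 1925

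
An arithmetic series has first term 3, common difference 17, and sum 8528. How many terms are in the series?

Using S = n/2 × [2a + (n-1)d]
8528 = n/2 × [2(3) + (n-1)(17)]
8528 = n/2 × [6 + 17n - 17]
17056 = n × [-11 + 17n]
17n² + (-11)n - 17056 = 0
Discriminant: Δ = (-11)² - 4(17)(-17056) = 121 + 1159808 = 1159929
√Δ = 1077
n = [-(-11) + √Δ] / (2·17) = (11 + 1077) / 34 = 1088 / 34 = 32
(The negative root is discarded since n must be a positive integer.)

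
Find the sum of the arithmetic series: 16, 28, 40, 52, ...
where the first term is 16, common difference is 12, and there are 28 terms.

Sₙ = n/2 × (first + last)
Last term = a + (n-1)d = 16 + (28-1)×12 = 340
S_28 = 28/2 × (16 + 340)
S_28 = 28/2 × 356 = 4984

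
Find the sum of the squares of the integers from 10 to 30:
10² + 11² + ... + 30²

Use ∑_{k=1}^{n} k² = n(n+1)(2n+1)/6, then subtract the first 9 terms.
∑_{k=1}^{30} k² = 30×31×61/6 = 9455
∑_{k=1}^{9} k² = 9×10×19/6 = 285
∑_{k=10}^{30} k² = 9455 - 285 = 9170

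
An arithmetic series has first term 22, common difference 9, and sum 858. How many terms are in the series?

Using S = n/2 × [2a + (n-1)d]
858 = n/2 × [2(22) + (n-1)(9)]
858 = n/2 × [44 + 9n - 9]
1716 = n × [35 + 9n]
9n² + (35)n - 1716 = 0
Discriminant: Δ = (35)² - 4(9)(-1716) = 1225 + 61776 = 63001
√Δ = 251
n = [-(35) + √Δ] / (2·9) = (-35 + 251) / 18 = 216 / 18 = 12
(The negative root is discarded since n must be a positive integer.)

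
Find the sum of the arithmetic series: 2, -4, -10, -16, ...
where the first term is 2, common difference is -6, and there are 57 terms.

Sₙ = n/2 × (first + last)
Last term = a + (n-1)d = 2 + (57-1)×(-6) = -334
S_57 = 57/2 × (2 + (-334))
S_57 = 57/2 × (-332) = -9462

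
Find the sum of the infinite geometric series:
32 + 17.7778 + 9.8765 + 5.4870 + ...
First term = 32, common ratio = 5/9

For |r| < 1, S = a / (1 - r)
S = 32 / (1 - (5/9))
S = 32 / (4/9)
S = 72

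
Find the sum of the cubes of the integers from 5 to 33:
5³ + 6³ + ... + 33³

Use ∑_{k=1}^{n} k³ = [n(n+1)/2]², then subtract the first 4 terms.
∑_{k=1}^{33} k³ = [33×34/2]² = 561² = 314721
∑_{k=1}^{4} k³ = [4×5/2]² = 10² = 100
∑_{k=5}^{33} k³ = 314721 - 100 = 314621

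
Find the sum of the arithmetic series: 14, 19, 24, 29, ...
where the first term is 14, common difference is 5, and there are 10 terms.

Sₙ = n/2 × (first + last)
Last term = a + (n-1)d = 14 + (10-1)×5 = 59
S_10 = 10/2 × (14 + 59)
S_10 = 10/2 × 73 = 365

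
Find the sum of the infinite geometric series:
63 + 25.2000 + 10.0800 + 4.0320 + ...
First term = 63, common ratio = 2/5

For |r| < 1, S = a / (1 - r)
S = 63 / (1 - (2/5))
S = 63 / (3/5)
S = 105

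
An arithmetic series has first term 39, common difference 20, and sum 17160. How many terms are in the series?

Using S = n/2 × [2a + (n-1)d]
17160 = n/2 × [2(39) + (n-1)(20)]
17160 = n/2 × [78 + 20n - 20]
34320 = n × [58 + 20n]
20n² + (58)n - 34320 = 0
Discriminant: Δ = (58)² - 4(20)(-34320) = 3364 + 2745600 = 2748964
√Δ = 1658
n = [-(58) + √Δ] / (2·20) = (-58 + 1658) / 40 = 1600 / 40 = 40
(The negative root is discarded since n must be a positive integer.)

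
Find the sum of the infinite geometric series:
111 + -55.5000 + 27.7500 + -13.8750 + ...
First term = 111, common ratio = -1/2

For |r| < 1, S = a / (1 - r)
S = 111 / (1 - (-1/2))
S = 111 / (3/2)
S = 74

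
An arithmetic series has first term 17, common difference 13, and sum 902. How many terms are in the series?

Using S = n/2 × [2a + (n-1)d]
902 = n/2 × [2(17) + (n-1)(13)]
902 = n/2 × [34 + 13n - 13]
1804 = n × [21 + 13n]
13n² + (21)n - 1804 = 0
Discriminant: Δ = (21)² - 4(13)(-1804) = 441 + 93808 = 94249
√Δ = 307
n = [-(21) + √Δ] / (2·13) = (-21 + 307) / 26 = 286 / 26 = 11
(The negative root is discarded since n must be a positive integer.)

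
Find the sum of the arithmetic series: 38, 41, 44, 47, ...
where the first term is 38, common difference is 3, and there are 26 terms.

Sₙ = n/2 × (first + last)
Last term = a + (n-1)d = 38 + (26-1)×3 = 113
S_26 = 26/2 × (38 + 113)
S_26 = 26/2 × 151 = 1963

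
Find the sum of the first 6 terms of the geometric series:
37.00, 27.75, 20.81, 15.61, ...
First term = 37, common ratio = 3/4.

Sₙ = a(1 - rⁿ) / (1 - r)
S_6 = 37(1 - (3/4)^6) / (1 - (3/4))
S_6 = 37(1 - (729/4096)) / (1/4)
S_6 = 124579/1024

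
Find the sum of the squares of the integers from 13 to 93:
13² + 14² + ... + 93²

Use ∑_{k=1}^{n} k² = n(n+1)(2n+1)/6, then subtract the first 12 terms.
∑_{k=1}^{93} k² = 93×94×187/6 = 272459
∑_{k=1}^{12} k² = 12×13×25/6 = 650
∑_{k=13}^{93} k² = 272459 - 650 = 271809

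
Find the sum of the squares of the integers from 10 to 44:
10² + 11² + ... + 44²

Use ∑_{k=1}^{n} k² = n(n+1)(2n+1)/6, then subtract the first 9 terms.
∑_{k=1}^{44} k² = 44×45×89/6 = 29370
∑_{k=1}^{9} k² = 9×10×19/6 = 285
∑_{k=10}^{44} k² = 29370 - 285 = 29085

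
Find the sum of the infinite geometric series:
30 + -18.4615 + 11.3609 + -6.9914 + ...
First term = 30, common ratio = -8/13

For |r| < 1, S = a / (1 - r)
S = 30 / (1 - (-8/13))
S = 30 / (21/13)
S = 130/7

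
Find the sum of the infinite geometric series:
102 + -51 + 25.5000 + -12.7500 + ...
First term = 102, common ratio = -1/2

For |r| < 1, S = a / (1 - r)
S = 102 / (1 - (-1/2))
S = 102 / (3/2)
S = 68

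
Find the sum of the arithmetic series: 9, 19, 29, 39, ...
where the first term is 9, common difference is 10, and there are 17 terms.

Sₙ = n/2 × (first + last)
Last term = a + (n-1)d = 9 + (17-1)×10 = 169
S_17 = 17/2 × (9 + 169)
S_17 = 17/2 × 178 = 1513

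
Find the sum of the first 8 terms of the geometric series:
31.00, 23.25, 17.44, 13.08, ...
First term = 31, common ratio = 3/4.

Sₙ = a(1 - rⁿ) / (1 - r)
S_8 = 31(1 - (3/4)^8) / (1 - (3/4))
S_8 = 31(1 - (6561/65536)) / (1/4)
S_8 = 1828225/16384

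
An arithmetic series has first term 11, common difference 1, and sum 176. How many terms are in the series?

Using S = n/2 × [2a + (n-1)d]
176 = n/2 × [2(11) + (n-1)(1)]
176 = n/2 × [22 + 1n - 1]
352 = n × [21 + 1n]
1n² + (21)n - 352 = 0
Discriminant: Δ = (21)² - 4(1)(-352) = 441 + 1408 = 1849
√Δ = 43
n = [-(21) + √Δ] / (2·1) = (-21 + 43) / 2 = 22 / 2 = 11
(The negative root is discarded since n must be a positive integer.)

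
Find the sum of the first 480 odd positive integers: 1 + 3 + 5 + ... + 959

Sum of first n odd numbers = n²
= 480²
= 230400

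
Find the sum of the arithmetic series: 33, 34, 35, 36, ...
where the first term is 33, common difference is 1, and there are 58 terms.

Sₙ = n/2 × (first + last)
Last term = a + (n-1)d = 33 + (58-1)×1 = 90
S_58 = 58/2 × (33 + 90)
S_58 = 58/2 × 123 = 3567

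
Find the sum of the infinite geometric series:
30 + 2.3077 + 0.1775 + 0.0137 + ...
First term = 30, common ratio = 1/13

For |r| < 1, S = a / (1 - r)
S = 30 / (1 - (1/13))
S = 30 / (12/13)
S = 65/2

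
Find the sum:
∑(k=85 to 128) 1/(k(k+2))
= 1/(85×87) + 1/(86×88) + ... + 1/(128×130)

Partial fractions: 1/(k(k+2)) = (1/2)[1/k - 1/(k+2)]
Telescoping leaves the first two and last two terms:
= (1/2)[1/85 + 1/86 - 1/129 - 1/130]
= 1133/285090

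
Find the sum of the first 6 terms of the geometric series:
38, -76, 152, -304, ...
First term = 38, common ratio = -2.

Sₙ = a(1 - rⁿ) / (1 - r)
S_6 = 38(1 - (-2)^6) / (1 - (-2))
S_6 = 38(1 - 64) / (3)
S_6 = -798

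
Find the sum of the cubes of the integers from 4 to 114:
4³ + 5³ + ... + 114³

Use ∑_{k=1}^{n} k³ = [n(n+1)/2]², then subtract the first 3 terms.
∑_{k=1}^{114} k³ = [114×115/2]² = 6555² = 42968025
∑_{k=1}^{3} k³ = [3×4/2]² = 6² = 36
∑_{k=4}^{114} k³ = 42968025 - 36 = 42967989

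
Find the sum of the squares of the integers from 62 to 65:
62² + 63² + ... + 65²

Use ∑_{k=1}^{n} k² = n(n+1)(2n+1)/6, then subtract the first 61 terms.
∑_{k=1}^{65} k² = 65×66×131/6 = 93665
∑_{k=1}^{61} k² = 61×62×123/6 = 77531
∑_{k=62}^{65} k² = 93665 - 77531 = 16134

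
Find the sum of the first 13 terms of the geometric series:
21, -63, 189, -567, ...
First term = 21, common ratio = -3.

Sₙ = a(1 - rⁿ) / (1 - r)
S_13 = 21(1 - (-3)^13) / (1 - (-3))
S_13 = 21(1 - (-1594323)) / (4)
S_13 = 8370201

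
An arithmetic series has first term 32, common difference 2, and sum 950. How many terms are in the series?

Using S = n/2 × [2a + (n-1)d]
950 = n/2 × [2(32) + (n-1)(2)]
950 = n/2 × [64 + 2n - 2]
1900 = n × [62 + 2n]
2n² + (62)n - 1900 = 0
Discriminant: Δ = (62)² - 4(2)(-1900) = 3844 + 15200 = 19044
√Δ = 138
n = [-(62) + √Δ] / (2·2) = (-62 + 138) / 4 = 76 / 4 = 19
(The negative root is discarded since n must be a positive integer.)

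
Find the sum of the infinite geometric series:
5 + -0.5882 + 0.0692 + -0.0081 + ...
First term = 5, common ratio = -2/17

For |r| < 1, S = a / (1 - r)
S = 5 / (1 - (-2/17))
S = 5 / (19/17)
S = 85/19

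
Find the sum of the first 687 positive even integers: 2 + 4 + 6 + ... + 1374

Sum of first n even numbers = n(n+1)
= 687×688
= 472656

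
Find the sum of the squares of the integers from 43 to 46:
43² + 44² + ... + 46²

Use ∑_{k=1}^{n} k² = n(n+1)(2n+1)/6, then subtract the first 42 terms.
∑_{k=1}^{46} k² = 46×47×93/6 = 33511
∑_{k=1}^{42} k² = 42×43×85/6 = 25585
∑_{k=43}^{46} k² = 33511 - 25585 = 7926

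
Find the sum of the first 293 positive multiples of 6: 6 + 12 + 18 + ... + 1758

Factor out 6: = 6(1 + 2 + ... + 293) = 6 × n(n+1)/2
= 6 × 293×294/2
= 6 × 43071
= 258426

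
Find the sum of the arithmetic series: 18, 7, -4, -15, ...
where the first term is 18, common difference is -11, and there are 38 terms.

Sₙ = n/2 × (first + last)
Last term = a + (n-1)d = 18 + (38-1)×(-11) = -389
S_38 = 38/2 × (18 + (-389))
S_38 = 38/2 × (-371) = -7049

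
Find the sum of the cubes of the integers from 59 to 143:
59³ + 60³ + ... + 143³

Use ∑_{k=1}^{n} k³ = [n(n+1)/2]², then subtract the first 58 terms.
∑_{k=1}^{143} k³ = [143×144/2]² = 10296² = 106007616
∑_{k=1}^{58} k³ = [58×59/2]² = 1711² = 2927521
∑_{k=59}^{143} k³ = 106007616 - 2927521 = 103080095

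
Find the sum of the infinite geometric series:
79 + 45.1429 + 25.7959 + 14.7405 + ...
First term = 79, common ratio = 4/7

For |r| < 1, S = a / (1 - r)
S = 79 / (1 - (4/7))
S = 79 / (3/7)
S = 553/3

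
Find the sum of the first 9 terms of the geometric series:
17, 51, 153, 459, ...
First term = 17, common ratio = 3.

Sₙ = a(1 - rⁿ) / (1 - r)
S_9 = 17(1 - 3^9) / (1 - 3)
S_9 = 17(1 - 19683) / (-2)
S_9 = 167297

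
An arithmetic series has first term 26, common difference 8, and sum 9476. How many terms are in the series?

Using S = n/2 × [2a + (n-1)d]
9476 = n/2 × [2(26) + (n-1)(8)]
9476 = n/2 × [52 + 8n - 8]
18952 = n × [44 + 8n]
8n² + (44)n - 18952 = 0
Discriminant: Δ = (44)² - 4(8)(-18952) = 1936 + 606464 = 608400
√Δ = 780
n = [-(44) + √Δ] / (2·8) = (-44 + 780) / 16 = 736 / 16 = 46
(The negative root is discarded since n must be a positive integer.)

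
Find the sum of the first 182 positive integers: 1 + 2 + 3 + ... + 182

Formula: ∑k = n(n+1)/2
= 182×183/2
= 33306/2
= 16653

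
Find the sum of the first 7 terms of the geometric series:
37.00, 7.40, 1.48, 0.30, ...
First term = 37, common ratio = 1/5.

Sₙ = a(1 - rⁿ) / (1 - r)
S_7 = 37(1 - (1/5)^7) / (1 - (1/5))
S_7 = 37(1 - (1/78125)) / (4/5)
S_7 = 722647/15625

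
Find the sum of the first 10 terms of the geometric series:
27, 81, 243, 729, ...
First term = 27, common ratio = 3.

Sₙ = a(1 - rⁿ) / (1 - r)
S_10 = 27(1 - 3^10) / (1 - 3)
S_10 = 27(1 - 59049) / (-2)
S_10 = 797148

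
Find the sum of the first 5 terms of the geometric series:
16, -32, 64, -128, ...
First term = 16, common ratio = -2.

Sₙ = a(1 - rⁿ) / (1 - r)
S_5 = 16(1 - (-2)^5) / (1 - (-2))
S_5 = 16(1 - (-32)) / (3)
S_5 = 176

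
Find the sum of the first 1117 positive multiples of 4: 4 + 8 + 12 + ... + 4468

Factor out 4: = 4(1 + 2 + ... + 1117) = 4 × n(n+1)/2
= 4 × 1117×1118/2
= 4 × 624403
= 2497612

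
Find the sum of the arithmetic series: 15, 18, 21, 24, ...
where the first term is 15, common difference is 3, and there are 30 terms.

Sₙ = n/2 × (first + last)
Last term = a + (n-1)d = 15 + (30-1)×3 = 102
S_30 = 30/2 × (15 + 102)
S_30 = 30/2 × 117 = 1755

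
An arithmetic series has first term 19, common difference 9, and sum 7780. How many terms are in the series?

Using S = n/2 × [2a + (n-1)d]
7780 = n/2 × [2(19) + (n-1)(9)]
7780 = n/2 × [38 + 9n - 9]
15560 = n × [29 + 9n]
9n² + (29)n - 15560 = 0
Discriminant: Δ = (29)² - 4(9)(-15560) = 841 + 560160 = 561001
√Δ = 749
n = [-(29) + √Δ] / (2·9) = (-29 + 749) / 18 = 720 / 18 = 40
(The negative root is discarded since n must be a positive integer.)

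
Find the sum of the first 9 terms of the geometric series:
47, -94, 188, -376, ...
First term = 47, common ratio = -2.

Sₙ = a(1 - rⁿ) / (1 - r)
S_9 = 47(1 - (-2)^9) / (1 - (-2))
S_9 = 47(1 - (-512)) / (3)
S_9 = 8037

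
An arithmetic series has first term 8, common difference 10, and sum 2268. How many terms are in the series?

Using S = n/2 × [2a + (n-1)d]
2268 = n/2 × [2(8) + (n-1)(10)]
2268 = n/2 × [16 + 10n - 10]
4536 = n × [6 + 10n]
10n² + (6)n - 4536 = 0
Discriminant: Δ = (6)² - 4(10)(-4536) = 36 + 181440 = 181476
√Δ = 426
n = [-(6) + √Δ] / (2·10) = (-6 + 426) / 20 = 420 / 20 = 21
(The negative root is discarded since n must be a positive integer.)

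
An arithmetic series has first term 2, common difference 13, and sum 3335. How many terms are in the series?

Using S = n/2 × [2a + (n-1)d]
3335 = n/2 × [2(2) + (n-1)(13)]
3335 = n/2 × [4 + 13n - 13]
6670 = n × [-9 + 13n]
13n² + (-9)n - 6670 = 0
Discriminant: Δ = (-9)² - 4(13)(-6670) = 81 + 346840 = 346921
√Δ = 589
n = [-(-9) + √Δ] / (2·13) = (9 + 589) / 26 = 598 / 26 = 23
(The negative root is discarded since n must be a positive integer.)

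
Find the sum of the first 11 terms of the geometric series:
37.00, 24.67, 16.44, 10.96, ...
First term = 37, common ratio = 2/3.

Sₙ = a(1 - rⁿ) / (1 - r)
S_11 = 37(1 - (2/3)^11) / (1 - (2/3))
S_11 = 37(1 - (2048/177147)) / (1/3)
S_11 = 6478663/59049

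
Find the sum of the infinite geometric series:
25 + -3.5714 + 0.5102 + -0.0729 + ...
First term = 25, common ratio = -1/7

For |r| < 1, S = a / (1 - r)
S = 25 / (1 - (-1/7))
S = 25 / (8/7)
S = 175/8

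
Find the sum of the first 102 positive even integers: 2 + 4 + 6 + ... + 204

Sum of first n even numbers = n(n+1)
= 102×103
= 10506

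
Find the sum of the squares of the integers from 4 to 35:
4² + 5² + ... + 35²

Use ∑_{k=1}^{n} k² = n(n+1)(2n+1)/6, then subtract the first 3 terms.
∑_{k=1}^{35} k² = 35×36×71/6 = 14910
∑_{k=1}^{3} k² = 3×4×7/6 = 14
∑_{k=4}^{35} k² = 14910 - 14 = 14896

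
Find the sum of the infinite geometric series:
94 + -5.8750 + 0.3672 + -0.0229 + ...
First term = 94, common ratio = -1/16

For |r| < 1, S = a / (1 - r)
S = 94 / (1 - (-1/16))
S = 94 / (17/16)
S = 1504/17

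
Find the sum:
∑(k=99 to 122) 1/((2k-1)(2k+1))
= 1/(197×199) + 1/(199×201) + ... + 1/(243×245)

Partial fractions: 1/((2k-1)(2k+1)) = (1/2)[1/(2k-1) - 1/(2k+1)]
The series telescopes:
= (1/2)[1/197 - 1/245]
= 24/48265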